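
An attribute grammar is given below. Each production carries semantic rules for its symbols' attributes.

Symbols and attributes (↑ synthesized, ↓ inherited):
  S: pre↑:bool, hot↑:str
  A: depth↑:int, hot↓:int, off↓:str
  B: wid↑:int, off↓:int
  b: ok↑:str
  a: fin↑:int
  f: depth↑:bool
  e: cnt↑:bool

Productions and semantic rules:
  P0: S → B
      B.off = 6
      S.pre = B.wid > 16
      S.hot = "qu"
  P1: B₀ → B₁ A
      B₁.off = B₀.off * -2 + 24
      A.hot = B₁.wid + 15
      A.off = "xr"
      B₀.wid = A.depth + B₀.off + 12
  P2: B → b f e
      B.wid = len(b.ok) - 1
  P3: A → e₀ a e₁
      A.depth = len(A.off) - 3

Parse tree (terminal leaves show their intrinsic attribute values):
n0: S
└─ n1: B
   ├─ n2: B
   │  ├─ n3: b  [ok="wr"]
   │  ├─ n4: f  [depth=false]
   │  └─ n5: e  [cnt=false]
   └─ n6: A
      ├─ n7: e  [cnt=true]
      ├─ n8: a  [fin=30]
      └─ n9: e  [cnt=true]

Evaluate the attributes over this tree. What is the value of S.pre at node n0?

true

1. n1.off = 6  [6]
2. n2.off = 12  [B₀.off * -2 + 24]
3. n3.ok = "wr"  [terminal]
4. n4.depth = false  [terminal]
5. n5.cnt = false  [terminal]
6. n2.wid = 1  [len(b.ok) - 1]
7. n6.hot = 16  [B₁.wid + 15]
8. n6.off = "xr"  ["xr"]
9. n7.cnt = true  [terminal]
10. n8.fin = 30  [terminal]
11. n9.cnt = true  [terminal]
12. n6.depth = -1  [len(A.off) - 3]
13. n1.wid = 17  [A.depth + B₀.off + 12]
14. n0.pre = true  [B.wid > 16]
15. n0.hot = "qu"  ["qu"]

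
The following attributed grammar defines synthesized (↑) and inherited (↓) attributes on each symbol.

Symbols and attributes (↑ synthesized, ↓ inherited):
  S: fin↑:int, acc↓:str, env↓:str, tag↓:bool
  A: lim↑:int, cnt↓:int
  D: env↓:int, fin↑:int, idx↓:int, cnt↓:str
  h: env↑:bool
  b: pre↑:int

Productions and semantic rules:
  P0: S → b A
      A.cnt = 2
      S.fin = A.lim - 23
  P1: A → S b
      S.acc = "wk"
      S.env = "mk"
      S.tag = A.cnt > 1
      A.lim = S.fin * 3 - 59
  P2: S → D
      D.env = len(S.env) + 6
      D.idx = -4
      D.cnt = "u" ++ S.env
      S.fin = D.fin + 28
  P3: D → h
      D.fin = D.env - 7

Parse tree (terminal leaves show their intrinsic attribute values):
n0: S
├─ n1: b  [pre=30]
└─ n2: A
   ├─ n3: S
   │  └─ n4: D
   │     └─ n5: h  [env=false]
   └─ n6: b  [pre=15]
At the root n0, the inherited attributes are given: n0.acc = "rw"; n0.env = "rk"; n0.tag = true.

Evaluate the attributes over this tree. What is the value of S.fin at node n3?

1. n0.acc = "rw"  [given at root]
2. n0.env = "rk"  [given at root]
3. n0.tag = true  [given at root]
4. n1.pre = 30  [terminal]
5. n2.cnt = 2  [2]
6. n3.acc = "wk"  ["wk"]
7. n3.env = "mk"  ["mk"]
8. n3.tag = true  [A.cnt > 1]
9. n4.env = 8  [len(S.env) + 6]
10. n4.idx = -4  [-4]
11. n4.cnt = "umk"  ["u" ++ S.env]
12. n5.env = false  [terminal]
13. n4.fin = 1  [D.env - 7]
14. n3.fin = 29  [D.fin + 28]
15. n6.pre = 15  [terminal]
16. n2.lim = 28  [S.fin * 3 - 59]
17. n0.fin = 5  [A.lim - 23]

29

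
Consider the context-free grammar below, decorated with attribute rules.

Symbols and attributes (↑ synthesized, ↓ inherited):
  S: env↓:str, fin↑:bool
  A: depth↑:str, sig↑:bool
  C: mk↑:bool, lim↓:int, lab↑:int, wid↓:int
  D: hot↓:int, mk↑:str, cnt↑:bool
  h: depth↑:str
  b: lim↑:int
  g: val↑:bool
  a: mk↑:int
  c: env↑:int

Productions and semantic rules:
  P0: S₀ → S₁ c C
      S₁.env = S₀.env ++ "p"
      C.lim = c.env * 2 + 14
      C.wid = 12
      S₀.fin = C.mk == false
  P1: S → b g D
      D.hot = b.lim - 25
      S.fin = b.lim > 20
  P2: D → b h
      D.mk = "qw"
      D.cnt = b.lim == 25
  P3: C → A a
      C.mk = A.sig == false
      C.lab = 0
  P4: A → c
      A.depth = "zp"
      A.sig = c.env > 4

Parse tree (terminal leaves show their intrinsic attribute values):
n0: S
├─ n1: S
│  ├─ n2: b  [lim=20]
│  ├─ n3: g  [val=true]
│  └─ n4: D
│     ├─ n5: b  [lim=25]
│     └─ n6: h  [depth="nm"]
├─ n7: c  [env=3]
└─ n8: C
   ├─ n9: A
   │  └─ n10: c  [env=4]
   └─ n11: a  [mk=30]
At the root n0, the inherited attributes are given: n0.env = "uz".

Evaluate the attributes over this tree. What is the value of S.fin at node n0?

false

1. n0.env = "uz"  [given at root]
2. n1.env = "uzp"  [S₀.env ++ "p"]
3. n2.lim = 20  [terminal]
4. n3.val = true  [terminal]
5. n4.hot = -5  [b.lim - 25]
6. n5.lim = 25  [terminal]
7. n6.depth = "nm"  [terminal]
8. n4.mk = "qw"  ["qw"]
9. n4.cnt = true  [b.lim == 25]
10. n1.fin = false  [b.lim > 20]
11. n7.env = 3  [terminal]
12. n8.lim = 20  [c.env * 2 + 14]
13. n8.wid = 12  [12]
14. n10.env = 4  [terminal]
15. n9.depth = "zp"  ["zp"]
16. n9.sig = false  [c.env > 4]
17. n11.mk = 30  [terminal]
18. n8.mk = true  [A.sig == false]
19. n8.lab = 0  [0]
20. n0.fin = false  [C.mk == false]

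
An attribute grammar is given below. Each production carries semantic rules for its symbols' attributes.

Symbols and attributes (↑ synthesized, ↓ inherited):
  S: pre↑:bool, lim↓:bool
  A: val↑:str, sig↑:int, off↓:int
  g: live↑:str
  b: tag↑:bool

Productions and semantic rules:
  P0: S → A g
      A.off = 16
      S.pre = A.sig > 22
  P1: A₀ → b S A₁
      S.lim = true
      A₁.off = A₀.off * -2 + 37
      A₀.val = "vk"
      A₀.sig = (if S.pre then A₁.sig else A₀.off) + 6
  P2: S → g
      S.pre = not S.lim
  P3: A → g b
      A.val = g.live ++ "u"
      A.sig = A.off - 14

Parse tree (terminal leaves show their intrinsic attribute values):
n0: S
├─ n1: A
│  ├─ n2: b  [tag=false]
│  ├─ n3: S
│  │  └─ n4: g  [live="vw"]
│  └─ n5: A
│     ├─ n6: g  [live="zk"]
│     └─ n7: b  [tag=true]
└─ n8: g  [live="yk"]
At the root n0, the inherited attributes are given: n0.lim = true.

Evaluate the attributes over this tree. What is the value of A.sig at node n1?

22

1. n0.lim = true  [given at root]
2. n1.off = 16  [16]
3. n2.tag = false  [terminal]
4. n3.lim = true  [true]
5. n4.live = "vw"  [terminal]
6. n3.pre = false  [not S.lim]
7. n5.off = 5  [A₀.off * -2 + 37]
8. n6.live = "zk"  [terminal]
9. n7.tag = true  [terminal]
10. n5.val = "zku"  [g.live ++ "u"]
11. n5.sig = -9  [A.off - 14]
12. n1.val = "vk"  ["vk"]
13. n1.sig = 22  [(if S.pre then A₁.sig else A₀.off) + 6]
14. n8.live = "yk"  [terminal]
15. n0.pre = false  [A.sig > 22]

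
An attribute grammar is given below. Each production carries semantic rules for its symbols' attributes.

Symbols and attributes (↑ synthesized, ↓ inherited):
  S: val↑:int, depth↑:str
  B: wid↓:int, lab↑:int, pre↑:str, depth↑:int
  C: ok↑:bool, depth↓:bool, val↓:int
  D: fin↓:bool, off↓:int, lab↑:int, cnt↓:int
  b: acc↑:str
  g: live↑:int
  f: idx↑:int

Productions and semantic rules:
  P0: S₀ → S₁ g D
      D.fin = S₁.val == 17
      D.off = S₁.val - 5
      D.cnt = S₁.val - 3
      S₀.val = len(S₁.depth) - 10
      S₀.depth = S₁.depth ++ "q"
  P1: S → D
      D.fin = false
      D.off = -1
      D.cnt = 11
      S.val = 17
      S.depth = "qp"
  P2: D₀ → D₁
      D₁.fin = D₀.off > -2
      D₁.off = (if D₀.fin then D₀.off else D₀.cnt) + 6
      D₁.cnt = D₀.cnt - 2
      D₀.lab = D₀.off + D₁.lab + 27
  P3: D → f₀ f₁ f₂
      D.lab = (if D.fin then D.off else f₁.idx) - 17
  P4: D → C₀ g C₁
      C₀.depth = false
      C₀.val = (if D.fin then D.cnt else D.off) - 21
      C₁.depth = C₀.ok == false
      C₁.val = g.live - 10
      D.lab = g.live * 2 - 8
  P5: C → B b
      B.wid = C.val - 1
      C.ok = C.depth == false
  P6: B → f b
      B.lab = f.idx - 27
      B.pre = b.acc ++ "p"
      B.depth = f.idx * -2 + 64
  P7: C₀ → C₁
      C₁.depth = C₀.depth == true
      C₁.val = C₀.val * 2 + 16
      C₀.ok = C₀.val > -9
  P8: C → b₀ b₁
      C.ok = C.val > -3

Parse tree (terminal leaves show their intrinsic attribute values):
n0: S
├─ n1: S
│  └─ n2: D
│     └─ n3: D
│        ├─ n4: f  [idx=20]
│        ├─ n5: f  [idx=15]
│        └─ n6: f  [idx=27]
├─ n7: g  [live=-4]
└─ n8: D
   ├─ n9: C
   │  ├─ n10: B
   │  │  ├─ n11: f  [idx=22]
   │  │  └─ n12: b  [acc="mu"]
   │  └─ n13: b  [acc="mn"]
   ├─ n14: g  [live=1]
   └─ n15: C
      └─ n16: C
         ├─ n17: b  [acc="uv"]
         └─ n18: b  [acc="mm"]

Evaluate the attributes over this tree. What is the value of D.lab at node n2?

1. n2.fin = false  [false]
2. n2.off = -1  [-1]
3. n2.cnt = 11  [11]
4. n3.fin = true  [D₀.off > -2]
5. n3.off = 17  [(if D₀.fin then D₀.off else D₀.cnt) + 6]
6. n3.cnt = 9  [D₀.cnt - 2]
7. n4.idx = 20  [terminal]
8. n5.idx = 15  [terminal]
9. n6.idx = 27  [terminal]
10. n3.lab = 0  [(if D.fin then D.off else f₁.idx) - 17]
11. n2.lab = 26  [D₀.off + D₁.lab + 27]
12. n1.val = 17  [17]
13. n1.depth = "qp"  ["qp"]
14. n7.live = -4  [terminal]
15. n8.fin = true  [S₁.val == 17]
16. n8.off = 12  [S₁.val - 5]
17. n8.cnt = 14  [S₁.val - 3]
18. n9.depth = false  [false]
19. n9.val = -7  [(if D.fin then D.cnt else D.off) - 21]
20. n10.wid = -8  [C.val - 1]
21. n11.idx = 22  [terminal]
22. n12.acc = "mu"  [terminal]
23. n10.lab = -5  [f.idx - 27]
24. n10.pre = "mup"  [b.acc ++ "p"]
25. n10.depth = 20  [f.idx * -2 + 64]
26. n13.acc = "mn"  [terminal]
27. n9.ok = true  [C.depth == false]
28. n14.live = 1  [terminal]
29. n15.depth = false  [C₀.ok == false]
30. n15.val = -9  [g.live - 10]
31. n16.depth = false  [C₀.depth == true]
32. n16.val = -2  [C₀.val * 2 + 16]
33. n17.acc = "uv"  [terminal]
34. n18.acc = "mm"  [terminal]
35. n16.ok = true  [C.val > -3]
36. n15.ok = false  [C₀.val > -9]
37. n8.lab = -6  [g.live * 2 - 8]
38. n0.val = -8  [len(S₁.depth) - 10]
39. n0.depth = "qpq"  [S₁.depth ++ "q"]

26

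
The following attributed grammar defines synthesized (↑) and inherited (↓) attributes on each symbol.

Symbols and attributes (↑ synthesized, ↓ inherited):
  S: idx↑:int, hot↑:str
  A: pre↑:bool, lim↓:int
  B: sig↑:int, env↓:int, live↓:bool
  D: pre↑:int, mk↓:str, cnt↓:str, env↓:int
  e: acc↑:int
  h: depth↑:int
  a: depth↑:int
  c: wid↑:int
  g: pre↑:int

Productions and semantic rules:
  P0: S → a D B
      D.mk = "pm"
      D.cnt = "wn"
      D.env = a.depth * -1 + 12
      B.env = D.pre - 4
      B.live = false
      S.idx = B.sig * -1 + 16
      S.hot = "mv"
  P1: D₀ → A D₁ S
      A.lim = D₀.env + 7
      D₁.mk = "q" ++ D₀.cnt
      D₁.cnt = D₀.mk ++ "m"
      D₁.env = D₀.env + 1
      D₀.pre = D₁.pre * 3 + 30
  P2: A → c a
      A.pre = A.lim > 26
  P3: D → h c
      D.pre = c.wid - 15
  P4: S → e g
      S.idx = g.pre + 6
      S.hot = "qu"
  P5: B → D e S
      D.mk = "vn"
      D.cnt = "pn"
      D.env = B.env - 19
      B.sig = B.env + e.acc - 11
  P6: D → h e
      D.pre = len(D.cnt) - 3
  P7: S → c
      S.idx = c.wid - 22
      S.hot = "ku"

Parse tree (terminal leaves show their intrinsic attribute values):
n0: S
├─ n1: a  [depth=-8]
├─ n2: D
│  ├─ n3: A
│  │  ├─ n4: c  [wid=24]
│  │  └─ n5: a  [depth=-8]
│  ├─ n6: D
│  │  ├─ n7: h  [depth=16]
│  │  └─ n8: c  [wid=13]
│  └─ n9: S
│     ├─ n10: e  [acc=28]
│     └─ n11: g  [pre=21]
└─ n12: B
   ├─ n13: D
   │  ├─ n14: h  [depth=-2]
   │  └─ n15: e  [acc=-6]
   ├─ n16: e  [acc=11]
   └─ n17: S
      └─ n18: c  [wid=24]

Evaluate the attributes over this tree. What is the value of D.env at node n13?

1

1. n1.depth = -8  [terminal]
2. n2.mk = "pm"  ["pm"]
3. n2.cnt = "wn"  ["wn"]
4. n2.env = 20  [a.depth * -1 + 12]
5. n3.lim = 27  [D₀.env + 7]
6. n4.wid = 24  [terminal]
7. n5.depth = -8  [terminal]
8. n3.pre = true  [A.lim > 26]
9. n6.mk = "qwn"  ["q" ++ D₀.cnt]
10. n6.cnt = "pmm"  [D₀.mk ++ "m"]
11. n6.env = 21  [D₀.env + 1]
12. n7.depth = 16  [terminal]
13. n8.wid = 13  [terminal]
14. n6.pre = -2  [c.wid - 15]
15. n10.acc = 28  [terminal]
16. n11.pre = 21  [terminal]
17. n9.idx = 27  [g.pre + 6]
18. n9.hot = "qu"  ["qu"]
19. n2.pre = 24  [D₁.pre * 3 + 30]
20. n12.env = 20  [D.pre - 4]
21. n12.live = false  [false]
22. n13.mk = "vn"  ["vn"]
23. n13.cnt = "pn"  ["pn"]
24. n13.env = 1  [B.env - 19]
25. n14.depth = -2  [terminal]
26. n15.acc = -6  [terminal]
27. n13.pre = -1  [len(D.cnt) - 3]
28. n16.acc = 11  [terminal]
29. n18.wid = 24  [terminal]
30. n17.idx = 2  [c.wid - 22]
31. n17.hot = "ku"  ["ku"]
32. n12.sig = 20  [B.env + e.acc - 11]
33. n0.idx = -4  [B.sig * -1 + 16]
34. n0.hot = "mv"  ["mv"]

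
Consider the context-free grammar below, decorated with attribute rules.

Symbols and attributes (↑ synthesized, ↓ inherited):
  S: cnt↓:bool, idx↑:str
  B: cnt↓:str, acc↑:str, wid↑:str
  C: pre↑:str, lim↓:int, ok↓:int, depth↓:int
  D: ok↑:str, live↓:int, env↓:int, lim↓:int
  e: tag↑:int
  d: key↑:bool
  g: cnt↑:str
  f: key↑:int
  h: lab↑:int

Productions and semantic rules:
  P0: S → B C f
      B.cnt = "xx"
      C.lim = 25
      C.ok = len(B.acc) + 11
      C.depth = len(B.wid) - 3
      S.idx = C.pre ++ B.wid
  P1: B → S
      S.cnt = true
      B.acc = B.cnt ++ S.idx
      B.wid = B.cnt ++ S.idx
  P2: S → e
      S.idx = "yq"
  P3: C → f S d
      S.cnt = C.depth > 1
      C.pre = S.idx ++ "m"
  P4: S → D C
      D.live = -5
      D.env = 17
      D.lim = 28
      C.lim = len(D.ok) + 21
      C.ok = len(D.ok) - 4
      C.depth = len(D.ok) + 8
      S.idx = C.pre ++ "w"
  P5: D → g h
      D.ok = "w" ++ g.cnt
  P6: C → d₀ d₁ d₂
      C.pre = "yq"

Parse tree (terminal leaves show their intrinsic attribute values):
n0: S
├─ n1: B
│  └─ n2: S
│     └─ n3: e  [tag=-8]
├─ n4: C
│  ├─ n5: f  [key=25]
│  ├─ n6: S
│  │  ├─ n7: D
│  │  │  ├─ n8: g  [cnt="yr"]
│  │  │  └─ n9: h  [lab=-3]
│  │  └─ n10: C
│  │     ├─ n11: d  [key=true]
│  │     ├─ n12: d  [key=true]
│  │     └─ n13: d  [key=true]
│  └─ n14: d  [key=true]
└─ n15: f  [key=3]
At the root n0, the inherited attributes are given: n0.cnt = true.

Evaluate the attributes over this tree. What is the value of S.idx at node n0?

1. n0.cnt = true  [given at root]
2. n1.cnt = "xx"  ["xx"]
3. n2.cnt = true  [true]
4. n3.tag = -8  [terminal]
5. n2.idx = "yq"  ["yq"]
6. n1.acc = "xxyq"  [B.cnt ++ S.idx]
7. n1.wid = "xxyq"  [B.cnt ++ S.idx]
8. n4.lim = 25  [25]
9. n4.ok = 15  [len(B.acc) + 11]
10. n4.depth = 1  [len(B.wid) - 3]
11. n5.key = 25  [terminal]
12. n6.cnt = false  [C.depth > 1]
13. n7.live = -5  [-5]
14. n7.env = 17  [17]
15. n7.lim = 28  [28]
16. n8.cnt = "yr"  [terminal]
17. n9.lab = -3  [terminal]
18. n7.ok = "wyr"  ["w" ++ g.cnt]
19. n10.lim = 24  [len(D.ok) + 21]
20. n10.ok = -1  [len(D.ok) - 4]
21. n10.depth = 11  [len(D.ok) + 8]
22. n11.key = true  [terminal]
23. n12.key = true  [terminal]
24. n13.key = true  [terminal]
25. n10.pre = "yq"  ["yq"]
26. n6.idx = "yqw"  [C.pre ++ "w"]
27. n14.key = true  [terminal]
28. n4.pre = "yqwm"  [S.idx ++ "m"]
29. n15.key = 3  [terminal]
30. n0.idx = "yqwmxxyq"  [C.pre ++ B.wid]

"yqwmxxyq"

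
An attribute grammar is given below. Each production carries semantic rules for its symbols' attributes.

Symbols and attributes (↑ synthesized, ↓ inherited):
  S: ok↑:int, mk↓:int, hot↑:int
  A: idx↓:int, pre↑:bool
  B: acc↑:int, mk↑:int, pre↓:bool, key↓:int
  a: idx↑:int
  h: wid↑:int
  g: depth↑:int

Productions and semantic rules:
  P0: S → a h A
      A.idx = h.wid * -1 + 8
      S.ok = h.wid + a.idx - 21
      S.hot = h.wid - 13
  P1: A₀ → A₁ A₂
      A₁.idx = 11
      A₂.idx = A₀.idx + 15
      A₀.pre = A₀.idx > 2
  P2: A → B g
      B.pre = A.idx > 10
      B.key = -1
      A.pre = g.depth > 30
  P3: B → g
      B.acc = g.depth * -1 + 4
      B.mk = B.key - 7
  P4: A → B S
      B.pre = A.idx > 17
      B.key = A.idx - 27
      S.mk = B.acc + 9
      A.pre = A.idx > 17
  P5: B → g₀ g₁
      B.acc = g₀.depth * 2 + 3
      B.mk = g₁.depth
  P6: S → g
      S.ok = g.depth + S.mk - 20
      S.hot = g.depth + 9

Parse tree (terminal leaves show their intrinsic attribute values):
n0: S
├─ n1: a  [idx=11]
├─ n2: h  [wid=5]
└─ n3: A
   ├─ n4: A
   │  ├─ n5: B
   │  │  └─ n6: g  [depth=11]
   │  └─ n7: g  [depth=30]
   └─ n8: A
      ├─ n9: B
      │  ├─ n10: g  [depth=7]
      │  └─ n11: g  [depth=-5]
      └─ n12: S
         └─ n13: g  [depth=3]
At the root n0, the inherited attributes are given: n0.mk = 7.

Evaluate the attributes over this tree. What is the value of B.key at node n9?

1. n0.mk = 7  [given at root]
2. n1.idx = 11  [terminal]
3. n2.wid = 5  [terminal]
4. n3.idx = 3  [h.wid * -1 + 8]
5. n4.idx = 11  [11]
6. n5.pre = true  [A.idx > 10]
7. n5.key = -1  [-1]
8. n6.depth = 11  [terminal]
9. n5.acc = -7  [g.depth * -1 + 4]
10. n5.mk = -8  [B.key - 7]
11. n7.depth = 30  [terminal]
12. n4.pre = false  [g.depth > 30]
13. n8.idx = 18  [A₀.idx + 15]
14. n9.pre = true  [A.idx > 17]
15. n9.key = -9  [A.idx - 27]
16. n10.depth = 7  [terminal]
17. n11.depth = -5  [terminal]
18. n9.acc = 17  [g₀.depth * 2 + 3]
19. n9.mk = -5  [g₁.depth]
20. n12.mk = 26  [B.acc + 9]
21. n13.depth = 3  [terminal]
22. n12.ok = 9  [g.depth + S.mk - 20]
23. n12.hot = 12  [g.depth + 9]
24. n8.pre = true  [A.idx > 17]
25. n3.pre = true  [A₀.idx > 2]
26. n0.ok = -5  [h.wid + a.idx - 21]
27. n0.hot = -8  [h.wid - 13]

-9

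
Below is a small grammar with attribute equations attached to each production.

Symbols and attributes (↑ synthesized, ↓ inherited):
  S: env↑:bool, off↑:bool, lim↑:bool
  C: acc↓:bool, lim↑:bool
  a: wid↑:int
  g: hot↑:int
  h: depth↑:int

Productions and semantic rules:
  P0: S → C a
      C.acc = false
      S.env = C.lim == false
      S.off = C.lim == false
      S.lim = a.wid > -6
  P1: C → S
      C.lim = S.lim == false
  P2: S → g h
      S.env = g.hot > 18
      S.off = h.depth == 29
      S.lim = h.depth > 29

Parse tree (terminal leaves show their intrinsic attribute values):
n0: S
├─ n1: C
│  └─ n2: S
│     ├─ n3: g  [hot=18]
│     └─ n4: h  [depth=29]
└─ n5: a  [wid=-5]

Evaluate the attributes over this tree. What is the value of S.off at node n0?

false

1. n1.acc = false  [false]
2. n3.hot = 18  [terminal]
3. n4.depth = 29  [terminal]
4. n2.env = false  [g.hot > 18]
5. n2.off = true  [h.depth == 29]
6. n2.lim = false  [h.depth > 29]
7. n1.lim = true  [S.lim == false]
8. n5.wid = -5  [terminal]
9. n0.env = false  [C.lim == false]
10. n0.off = false  [C.lim == false]
11. n0.lim = true  [a.wid > -6]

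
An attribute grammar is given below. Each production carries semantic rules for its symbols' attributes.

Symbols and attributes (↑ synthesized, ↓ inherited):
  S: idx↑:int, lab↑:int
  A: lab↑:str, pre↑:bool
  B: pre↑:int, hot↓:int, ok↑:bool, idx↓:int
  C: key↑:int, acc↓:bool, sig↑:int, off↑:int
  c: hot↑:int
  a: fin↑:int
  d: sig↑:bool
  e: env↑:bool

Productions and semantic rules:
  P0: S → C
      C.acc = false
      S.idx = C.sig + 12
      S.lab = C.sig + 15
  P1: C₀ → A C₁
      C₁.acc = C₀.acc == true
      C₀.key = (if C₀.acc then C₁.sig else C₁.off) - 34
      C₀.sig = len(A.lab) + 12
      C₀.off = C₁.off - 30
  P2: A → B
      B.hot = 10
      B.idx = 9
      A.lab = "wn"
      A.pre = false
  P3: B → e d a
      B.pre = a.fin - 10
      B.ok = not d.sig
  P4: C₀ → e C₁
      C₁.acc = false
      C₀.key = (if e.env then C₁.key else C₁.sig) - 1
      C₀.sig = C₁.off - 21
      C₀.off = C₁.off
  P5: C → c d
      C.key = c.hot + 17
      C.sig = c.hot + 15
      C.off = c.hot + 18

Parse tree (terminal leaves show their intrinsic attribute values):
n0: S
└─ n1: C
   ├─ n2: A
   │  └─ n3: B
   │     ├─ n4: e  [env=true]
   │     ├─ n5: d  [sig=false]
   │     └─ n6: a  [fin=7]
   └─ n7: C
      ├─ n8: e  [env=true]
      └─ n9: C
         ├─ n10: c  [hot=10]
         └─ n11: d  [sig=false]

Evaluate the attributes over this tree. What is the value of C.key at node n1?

-6

1. n1.acc = false  [false]
2. n3.hot = 10  [10]
3. n3.idx = 9  [9]
4. n4.env = true  [terminal]
5. n5.sig = false  [terminal]
6. n6.fin = 7  [terminal]
7. n3.pre = -3  [a.fin - 10]
8. n3.ok = true  [not d.sig]
9. n2.lab = "wn"  ["wn"]
10. n2.pre = false  [false]
11. n7.acc = false  [C₀.acc == true]
12. n8.env = true  [terminal]
13. n9.acc = false  [false]
14. n10.hot = 10  [terminal]
15. n11.sig = false  [terminal]
16. n9.key = 27  [c.hot + 17]
17. n9.sig = 25  [c.hot + 15]
18. n9.off = 28  [c.hot + 18]
19. n7.key = 26  [(if e.env then C₁.key else C₁.sig) - 1]
20. n7.sig = 7  [C₁.off - 21]
21. n7.off = 28  [C₁.off]
22. n1.key = -6  [(if C₀.acc then C₁.sig else C₁.off) - 34]
23. n1.sig = 14  [len(A.lab) + 12]
24. n1.off = -2  [C₁.off - 30]
25. n0.idx = 26  [C.sig + 12]
26. n0.lab = 29  [C.sig + 15]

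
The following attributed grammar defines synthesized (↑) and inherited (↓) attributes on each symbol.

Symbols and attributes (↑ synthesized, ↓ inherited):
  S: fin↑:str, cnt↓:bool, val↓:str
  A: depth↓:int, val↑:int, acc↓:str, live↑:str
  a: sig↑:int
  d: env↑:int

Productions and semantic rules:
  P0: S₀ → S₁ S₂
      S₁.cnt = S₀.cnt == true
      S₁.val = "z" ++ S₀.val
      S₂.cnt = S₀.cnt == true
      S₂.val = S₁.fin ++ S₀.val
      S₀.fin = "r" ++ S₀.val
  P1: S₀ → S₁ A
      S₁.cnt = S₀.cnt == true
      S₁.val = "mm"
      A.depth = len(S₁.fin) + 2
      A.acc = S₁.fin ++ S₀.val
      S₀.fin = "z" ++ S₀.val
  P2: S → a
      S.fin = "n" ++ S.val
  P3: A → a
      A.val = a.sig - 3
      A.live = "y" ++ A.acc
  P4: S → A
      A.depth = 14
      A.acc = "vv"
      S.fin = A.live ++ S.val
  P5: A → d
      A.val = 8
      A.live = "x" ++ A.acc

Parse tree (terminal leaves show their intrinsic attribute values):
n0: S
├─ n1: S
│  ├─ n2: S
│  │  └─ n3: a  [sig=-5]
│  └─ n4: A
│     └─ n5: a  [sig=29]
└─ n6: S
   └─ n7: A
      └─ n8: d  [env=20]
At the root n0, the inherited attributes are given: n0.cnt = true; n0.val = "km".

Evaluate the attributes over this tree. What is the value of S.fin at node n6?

"xvvzzkmkm"

1. n0.cnt = true  [given at root]
2. n0.val = "km"  [given at root]
3. n1.cnt = true  [S₀.cnt == true]
4. n1.val = "zkm"  ["z" ++ S₀.val]
5. n2.cnt = true  [S₀.cnt == true]
6. n2.val = "mm"  ["mm"]
7. n3.sig = -5  [terminal]
8. n2.fin = "nmm"  ["n" ++ S.val]
9. n4.depth = 5  [len(S₁.fin) + 2]
10. n4.acc = "nmmzkm"  [S₁.fin ++ S₀.val]
11. n5.sig = 29  [terminal]
12. n4.val = 26  [a.sig - 3]
13. n4.live = "ynmmzkm"  ["y" ++ A.acc]
14. n1.fin = "zzkm"  ["z" ++ S₀.val]
15. n6.cnt = true  [S₀.cnt == true]
16. n6.val = "zzkmkm"  [S₁.fin ++ S₀.val]
17. n7.depth = 14  [14]
18. n7.acc = "vv"  ["vv"]
19. n8.env = 20  [terminal]
20. n7.val = 8  [8]
21. n7.live = "xvv"  ["x" ++ A.acc]
22. n6.fin = "xvvzzkmkm"  [A.live ++ S.val]
23. n0.fin = "rkm"  ["r" ++ S₀.val]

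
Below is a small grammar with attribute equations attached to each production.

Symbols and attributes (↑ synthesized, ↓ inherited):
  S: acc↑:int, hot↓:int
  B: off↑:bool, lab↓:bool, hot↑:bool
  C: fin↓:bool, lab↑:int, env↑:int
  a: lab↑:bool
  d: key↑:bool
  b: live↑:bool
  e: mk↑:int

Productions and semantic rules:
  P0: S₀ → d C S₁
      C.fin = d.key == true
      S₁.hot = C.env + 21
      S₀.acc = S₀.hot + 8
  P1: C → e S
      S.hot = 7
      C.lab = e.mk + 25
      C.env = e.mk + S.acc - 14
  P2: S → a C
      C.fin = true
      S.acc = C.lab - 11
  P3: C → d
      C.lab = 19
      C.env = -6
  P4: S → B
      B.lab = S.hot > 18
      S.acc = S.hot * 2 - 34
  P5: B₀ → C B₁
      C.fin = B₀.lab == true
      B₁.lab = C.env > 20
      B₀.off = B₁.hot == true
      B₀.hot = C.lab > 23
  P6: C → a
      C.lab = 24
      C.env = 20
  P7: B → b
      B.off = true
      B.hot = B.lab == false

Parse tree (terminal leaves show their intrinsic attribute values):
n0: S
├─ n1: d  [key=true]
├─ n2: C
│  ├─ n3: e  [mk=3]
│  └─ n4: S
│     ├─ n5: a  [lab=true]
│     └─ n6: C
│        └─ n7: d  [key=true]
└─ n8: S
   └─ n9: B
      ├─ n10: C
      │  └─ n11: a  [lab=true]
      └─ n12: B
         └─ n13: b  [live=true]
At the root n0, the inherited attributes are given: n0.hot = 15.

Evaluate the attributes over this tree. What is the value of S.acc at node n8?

1. n0.hot = 15  [given at root]
2. n1.key = true  [terminal]
3. n2.fin = true  [d.key == true]
4. n3.mk = 3  [terminal]
5. n4.hot = 7  [7]
6. n5.lab = true  [terminal]
7. n6.fin = true  [true]
8. n7.key = true  [terminal]
9. n6.lab = 19  [19]
10. n6.env = -6  [-6]
11. n4.acc = 8  [C.lab - 11]
12. n2.lab = 28  [e.mk + 25]
13. n2.env = -3  [e.mk + S.acc - 14]
14. n8.hot = 18  [C.env + 21]
15. n9.lab = false  [S.hot > 18]
16. n10.fin = false  [B₀.lab == true]
17. n11.lab = true  [terminal]
18. n10.lab = 24  [24]
19. n10.env = 20  [20]
20. n12.lab = false  [C.env > 20]
21. n13.live = true  [terminal]
22. n12.off = true  [true]
23. n12.hot = true  [B.lab == false]
24. n9.off = true  [B₁.hot == true]
25. n9.hot = true  [C.lab > 23]
26. n8.acc = 2  [S.hot * 2 - 34]
27. n0.acc = 23  [S₀.hot + 8]

2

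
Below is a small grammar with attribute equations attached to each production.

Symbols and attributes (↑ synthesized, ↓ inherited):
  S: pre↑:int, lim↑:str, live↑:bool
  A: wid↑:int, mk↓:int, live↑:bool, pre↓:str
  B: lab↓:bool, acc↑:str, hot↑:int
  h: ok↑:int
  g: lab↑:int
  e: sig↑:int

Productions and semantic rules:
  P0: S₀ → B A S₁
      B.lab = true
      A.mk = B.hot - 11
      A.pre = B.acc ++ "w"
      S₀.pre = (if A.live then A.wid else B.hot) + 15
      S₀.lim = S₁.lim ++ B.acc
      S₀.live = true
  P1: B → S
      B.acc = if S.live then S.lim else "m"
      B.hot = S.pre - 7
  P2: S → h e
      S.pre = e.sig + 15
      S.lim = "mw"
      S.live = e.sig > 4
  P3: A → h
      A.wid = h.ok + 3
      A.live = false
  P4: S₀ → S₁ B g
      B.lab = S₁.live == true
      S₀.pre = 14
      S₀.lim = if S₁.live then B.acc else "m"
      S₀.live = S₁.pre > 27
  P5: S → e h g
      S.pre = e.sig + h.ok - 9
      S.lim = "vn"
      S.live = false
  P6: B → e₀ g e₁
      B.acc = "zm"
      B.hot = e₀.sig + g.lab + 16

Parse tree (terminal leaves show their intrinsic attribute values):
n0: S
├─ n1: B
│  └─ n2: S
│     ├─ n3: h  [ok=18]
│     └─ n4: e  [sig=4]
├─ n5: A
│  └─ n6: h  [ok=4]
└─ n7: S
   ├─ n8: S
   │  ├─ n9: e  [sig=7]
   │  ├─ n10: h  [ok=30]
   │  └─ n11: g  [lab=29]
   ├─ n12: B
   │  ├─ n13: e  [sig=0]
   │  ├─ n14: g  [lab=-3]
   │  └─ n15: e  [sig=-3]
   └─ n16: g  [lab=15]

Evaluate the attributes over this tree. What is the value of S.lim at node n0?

"mm"

1. n1.lab = true  [true]
2. n3.ok = 18  [terminal]
3. n4.sig = 4  [terminal]
4. n2.pre = 19  [e.sig + 15]
5. n2.lim = "mw"  ["mw"]
6. n2.live = false  [e.sig > 4]
7. n1.acc = "m"  [if S.live then S.lim else "m"]
8. n1.hot = 12  [S.pre - 7]
9. n5.mk = 1  [B.hot - 11]
10. n5.pre = "mw"  [B.acc ++ "w"]
11. n6.ok = 4  [terminal]
12. n5.wid = 7  [h.ok + 3]
13. n5.live = false  [false]
14. n9.sig = 7  [terminal]
15. n10.ok = 30  [terminal]
16. n11.lab = 29  [terminal]
17. n8.pre = 28  [e.sig + h.ok - 9]
18. n8.lim = "vn"  ["vn"]
19. n8.live = false  [false]
20. n12.lab = false  [S₁.live == true]
21. n13.sig = 0  [terminal]
22. n14.lab = -3  [terminal]
23. n15.sig = -3  [terminal]
24. n12.acc = "zm"  ["zm"]
25. n12.hot = 13  [e₀.sig + g.lab + 16]
26. n16.lab = 15  [terminal]
27. n7.pre = 14  [14]
28. n7.lim = "m"  [if S₁.live then B.acc else "m"]
29. n7.live = true  [S₁.pre > 27]
30. n0.pre = 27  [(if A.live then A.wid else B.hot) + 15]
31. n0.lim = "mm"  [S₁.lim ++ B.acc]
32. n0.live = true  [true]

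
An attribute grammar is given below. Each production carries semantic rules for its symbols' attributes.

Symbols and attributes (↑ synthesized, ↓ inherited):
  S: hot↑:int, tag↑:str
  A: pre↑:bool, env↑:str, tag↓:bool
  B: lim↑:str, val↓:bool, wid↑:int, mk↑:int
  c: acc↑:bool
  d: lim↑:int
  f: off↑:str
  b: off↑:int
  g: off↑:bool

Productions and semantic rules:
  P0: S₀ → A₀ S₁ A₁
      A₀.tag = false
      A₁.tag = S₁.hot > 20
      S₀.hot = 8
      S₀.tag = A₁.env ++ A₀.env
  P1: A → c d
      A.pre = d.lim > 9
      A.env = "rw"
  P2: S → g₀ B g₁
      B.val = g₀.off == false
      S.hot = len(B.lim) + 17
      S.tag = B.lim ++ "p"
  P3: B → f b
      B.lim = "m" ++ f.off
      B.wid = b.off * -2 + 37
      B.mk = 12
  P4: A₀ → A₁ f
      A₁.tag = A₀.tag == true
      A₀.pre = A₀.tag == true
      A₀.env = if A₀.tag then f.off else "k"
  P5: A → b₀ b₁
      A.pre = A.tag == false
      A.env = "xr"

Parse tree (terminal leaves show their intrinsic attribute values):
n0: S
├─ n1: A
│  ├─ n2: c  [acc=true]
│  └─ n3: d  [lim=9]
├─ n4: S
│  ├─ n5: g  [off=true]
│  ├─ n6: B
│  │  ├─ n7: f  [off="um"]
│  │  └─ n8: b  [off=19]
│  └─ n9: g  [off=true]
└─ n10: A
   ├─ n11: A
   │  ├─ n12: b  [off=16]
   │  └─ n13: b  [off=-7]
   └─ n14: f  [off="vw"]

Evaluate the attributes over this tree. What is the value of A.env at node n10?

"k"

1. n1.tag = false  [false]
2. n2.acc = true  [terminal]
3. n3.lim = 9  [terminal]
4. n1.pre = false  [d.lim > 9]
5. n1.env = "rw"  ["rw"]
6. n5.off = true  [terminal]
7. n6.val = false  [g₀.off == false]
8. n7.off = "um"  [terminal]
9. n8.off = 19  [terminal]
10. n6.lim = "mum"  ["m" ++ f.off]
11. n6.wid = -1  [b.off * -2 + 37]
12. n6.mk = 12  [12]
13. n9.off = true  [terminal]
14. n4.hot = 20  [len(B.lim) + 17]
15. n4.tag = "mump"  [B.lim ++ "p"]
16. n10.tag = false  [S₁.hot > 20]
17. n11.tag = false  [A₀.tag == true]
18. n12.off = 16  [terminal]
19. n13.off = -7  [terminal]
20. n11.pre = true  [A.tag == false]
21. n11.env = "xr"  ["xr"]
22. n14.off = "vw"  [terminal]
23. n10.pre = false  [A₀.tag == true]
24. n10.env = "k"  [if A₀.tag then f.off else "k"]
25. n0.hot = 8  [8]
26. n0.tag = "krw"  [A₁.env ++ A₀.env]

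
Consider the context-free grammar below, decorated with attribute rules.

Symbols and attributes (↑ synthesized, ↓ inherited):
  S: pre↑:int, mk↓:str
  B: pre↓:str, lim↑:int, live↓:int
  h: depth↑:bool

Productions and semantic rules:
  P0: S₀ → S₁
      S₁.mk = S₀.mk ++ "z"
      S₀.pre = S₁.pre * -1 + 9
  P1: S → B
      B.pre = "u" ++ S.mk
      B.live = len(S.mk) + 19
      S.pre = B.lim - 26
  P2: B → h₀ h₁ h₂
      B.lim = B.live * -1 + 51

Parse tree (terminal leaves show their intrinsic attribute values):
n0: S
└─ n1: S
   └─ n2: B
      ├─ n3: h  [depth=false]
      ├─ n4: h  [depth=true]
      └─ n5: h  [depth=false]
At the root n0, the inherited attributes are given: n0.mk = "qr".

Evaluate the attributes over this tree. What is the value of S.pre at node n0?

1. n0.mk = "qr"  [given at root]
2. n1.mk = "qrz"  [S₀.mk ++ "z"]
3. n2.pre = "uqrz"  ["u" ++ S.mk]
4. n2.live = 22  [len(S.mk) + 19]
5. n3.depth = false  [terminal]
6. n4.depth = true  [terminal]
7. n5.depth = false  [terminal]
8. n2.lim = 29  [B.live * -1 + 51]
9. n1.pre = 3  [B.lim - 26]
10. n0.pre = 6  [S₁.pre * -1 + 9]

6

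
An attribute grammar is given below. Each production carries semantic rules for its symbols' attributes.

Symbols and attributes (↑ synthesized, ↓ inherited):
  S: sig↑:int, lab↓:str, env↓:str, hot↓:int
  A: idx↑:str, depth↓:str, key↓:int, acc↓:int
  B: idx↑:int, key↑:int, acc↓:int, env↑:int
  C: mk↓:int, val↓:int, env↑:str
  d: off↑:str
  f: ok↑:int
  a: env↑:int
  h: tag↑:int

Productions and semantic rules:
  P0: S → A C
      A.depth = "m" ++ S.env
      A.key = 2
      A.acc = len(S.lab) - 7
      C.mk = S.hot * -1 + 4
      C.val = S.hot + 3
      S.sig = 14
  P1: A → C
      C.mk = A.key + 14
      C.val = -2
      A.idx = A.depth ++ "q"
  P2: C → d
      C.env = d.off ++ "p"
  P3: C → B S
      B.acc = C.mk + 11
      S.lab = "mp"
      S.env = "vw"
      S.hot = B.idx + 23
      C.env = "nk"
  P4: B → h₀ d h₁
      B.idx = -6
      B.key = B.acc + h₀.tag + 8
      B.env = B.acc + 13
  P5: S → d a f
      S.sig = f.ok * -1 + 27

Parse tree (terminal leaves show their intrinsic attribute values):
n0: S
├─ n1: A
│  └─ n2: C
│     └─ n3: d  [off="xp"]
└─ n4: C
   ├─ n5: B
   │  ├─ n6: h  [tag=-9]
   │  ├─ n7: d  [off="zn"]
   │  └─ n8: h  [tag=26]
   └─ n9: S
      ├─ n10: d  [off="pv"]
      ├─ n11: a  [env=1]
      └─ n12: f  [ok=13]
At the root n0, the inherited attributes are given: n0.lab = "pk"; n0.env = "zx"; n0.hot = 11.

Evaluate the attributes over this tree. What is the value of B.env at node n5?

17

1. n0.lab = "pk"  [given at root]
2. n0.env = "zx"  [given at root]
3. n0.hot = 11  [given at root]
4. n1.depth = "mzx"  ["m" ++ S.env]
5. n1.key = 2  [2]
6. n1.acc = -5  [len(S.lab) - 7]
7. n2.mk = 16  [A.key + 14]
8. n2.val = -2  [-2]
9. n3.off = "xp"  [terminal]
10. n2.env = "xpp"  [d.off ++ "p"]
11. n1.idx = "mzxq"  [A.depth ++ "q"]
12. n4.mk = -7  [S.hot * -1 + 4]
13. n4.val = 14  [S.hot + 3]
14. n5.acc = 4  [C.mk + 11]
15. n6.tag = -9  [terminal]
16. n7.off = "zn"  [terminal]
17. n8.tag = 26  [terminal]
18. n5.idx = -6  [-6]
19. n5.key = 3  [B.acc + h₀.tag + 8]
20. n5.env = 17  [B.acc + 13]
21. n9.lab = "mp"  ["mp"]
22. n9.env = "vw"  ["vw"]
23. n9.hot = 17  [B.idx + 23]
24. n10.off = "pv"  [terminal]
25. n11.env = 1  [terminal]
26. n12.ok = 13  [terminal]
27. n9.sig = 14  [f.ok * -1 + 27]
28. n4.env = "nk"  ["nk"]
29. n0.sig = 14  [14]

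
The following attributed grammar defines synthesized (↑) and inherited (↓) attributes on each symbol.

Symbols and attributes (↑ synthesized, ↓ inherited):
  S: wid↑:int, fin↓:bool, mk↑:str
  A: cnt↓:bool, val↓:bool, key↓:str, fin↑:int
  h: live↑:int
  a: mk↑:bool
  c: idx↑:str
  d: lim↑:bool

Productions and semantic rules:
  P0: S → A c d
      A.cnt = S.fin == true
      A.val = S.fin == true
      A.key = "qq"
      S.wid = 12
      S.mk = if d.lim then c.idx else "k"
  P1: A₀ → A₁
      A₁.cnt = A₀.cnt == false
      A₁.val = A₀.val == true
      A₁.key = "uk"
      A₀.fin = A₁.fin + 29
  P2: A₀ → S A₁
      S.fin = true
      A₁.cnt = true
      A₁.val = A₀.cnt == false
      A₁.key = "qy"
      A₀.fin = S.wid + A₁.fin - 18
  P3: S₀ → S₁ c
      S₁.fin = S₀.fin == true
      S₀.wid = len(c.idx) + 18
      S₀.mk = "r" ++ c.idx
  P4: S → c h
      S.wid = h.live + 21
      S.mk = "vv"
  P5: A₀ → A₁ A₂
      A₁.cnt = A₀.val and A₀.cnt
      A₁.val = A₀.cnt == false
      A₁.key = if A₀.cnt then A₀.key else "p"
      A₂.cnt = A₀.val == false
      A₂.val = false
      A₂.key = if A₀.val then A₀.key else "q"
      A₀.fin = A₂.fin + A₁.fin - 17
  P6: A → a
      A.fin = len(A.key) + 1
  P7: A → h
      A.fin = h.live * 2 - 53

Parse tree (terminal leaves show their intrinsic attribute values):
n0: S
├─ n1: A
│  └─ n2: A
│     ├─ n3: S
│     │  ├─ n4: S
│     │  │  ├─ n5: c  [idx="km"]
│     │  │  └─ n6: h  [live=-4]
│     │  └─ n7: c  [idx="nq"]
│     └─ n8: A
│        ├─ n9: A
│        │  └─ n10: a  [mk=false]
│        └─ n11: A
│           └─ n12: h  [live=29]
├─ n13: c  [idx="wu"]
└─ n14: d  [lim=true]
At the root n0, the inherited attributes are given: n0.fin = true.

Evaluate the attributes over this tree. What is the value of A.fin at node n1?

22

1. n0.fin = true  [given at root]
2. n1.cnt = true  [S.fin == true]
3. n1.val = true  [S.fin == true]
4. n1.key = "qq"  ["qq"]
5. n2.cnt = false  [A₀.cnt == false]
6. n2.val = true  [A₀.val == true]
7. n2.key = "uk"  ["uk"]
8. n3.fin = true  [true]
9. n4.fin = true  [S₀.fin == true]
10. n5.idx = "km"  [terminal]
11. n6.live = -4  [terminal]
12. n4.wid = 17  [h.live + 21]
13. n4.mk = "vv"  ["vv"]
14. n7.idx = "nq"  [terminal]
15. n3.wid = 20  [len(c.idx) + 18]
16. n3.mk = "rnq"  ["r" ++ c.idx]
17. n8.cnt = true  [true]
18. n8.val = true  [A₀.cnt == false]
19. n8.key = "qy"  ["qy"]
20. n9.cnt = true  [A₀.val and A₀.cnt]
21. n9.val = false  [A₀.cnt == false]
22. n9.key = "qy"  [if A₀.cnt then A₀.key else "p"]
23. n10.mk = false  [terminal]
24. n9.fin = 3  [len(A.key) + 1]
25. n11.cnt = false  [A₀.val == false]
26. n11.val = false  [false]
27. n11.key = "qy"  [if A₀.val then A₀.key else "q"]
28. n12.live = 29  [terminal]
29. n11.fin = 5  [h.live * 2 - 53]
30. n8.fin = -9  [A₂.fin + A₁.fin - 17]
31. n2.fin = -7  [S.wid + A₁.fin - 18]
32. n1.fin = 22  [A₁.fin + 29]
33. n13.idx = "wu"  [terminal]
34. n14.lim = true  [terminal]
35. n0.wid = 12  [12]
36. n0.mk = "wu"  [if d.lim then c.idx else "k"]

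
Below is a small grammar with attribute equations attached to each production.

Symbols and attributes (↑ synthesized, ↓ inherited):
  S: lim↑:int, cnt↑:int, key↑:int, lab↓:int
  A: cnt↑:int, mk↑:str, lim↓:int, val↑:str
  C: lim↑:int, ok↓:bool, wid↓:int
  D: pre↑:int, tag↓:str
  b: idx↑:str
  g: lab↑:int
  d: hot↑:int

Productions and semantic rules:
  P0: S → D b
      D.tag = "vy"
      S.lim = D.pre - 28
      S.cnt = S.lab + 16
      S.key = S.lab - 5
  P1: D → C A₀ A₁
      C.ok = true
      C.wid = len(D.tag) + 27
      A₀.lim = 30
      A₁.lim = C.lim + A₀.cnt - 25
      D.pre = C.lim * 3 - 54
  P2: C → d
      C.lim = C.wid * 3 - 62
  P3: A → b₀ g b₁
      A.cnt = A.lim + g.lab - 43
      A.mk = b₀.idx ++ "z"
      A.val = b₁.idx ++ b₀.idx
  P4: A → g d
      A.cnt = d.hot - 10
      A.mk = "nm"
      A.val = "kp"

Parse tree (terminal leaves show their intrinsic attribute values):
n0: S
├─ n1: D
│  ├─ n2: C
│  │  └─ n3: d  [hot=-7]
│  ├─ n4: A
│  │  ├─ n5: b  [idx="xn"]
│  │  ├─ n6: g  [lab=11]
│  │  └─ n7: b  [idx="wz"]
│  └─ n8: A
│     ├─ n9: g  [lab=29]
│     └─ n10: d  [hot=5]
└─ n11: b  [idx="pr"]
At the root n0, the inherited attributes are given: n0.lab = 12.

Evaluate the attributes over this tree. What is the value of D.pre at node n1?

21

1. n0.lab = 12  [given at root]
2. n1.tag = "vy"  ["vy"]
3. n2.ok = true  [true]
4. n2.wid = 29  [len(D.tag) + 27]
5. n3.hot = -7  [terminal]
6. n2.lim = 25  [C.wid * 3 - 62]
7. n4.lim = 30  [30]
8. n5.idx = "xn"  [terminal]
9. n6.lab = 11  [terminal]
10. n7.idx = "wz"  [terminal]
11. n4.cnt = -2  [A.lim + g.lab - 43]
12. n4.mk = "xnz"  [b₀.idx ++ "z"]
13. n4.val = "wzxn"  [b₁.idx ++ b₀.idx]
14. n8.lim = -2  [C.lim + A₀.cnt - 25]
15. n9.lab = 29  [terminal]
16. n10.hot = 5  [terminal]
17. n8.cnt = -5  [d.hot - 10]
18. n8.mk = "nm"  ["nm"]
19. n8.val = "kp"  ["kp"]
20. n1.pre = 21  [C.lim * 3 - 54]
21. n11.idx = "pr"  [terminal]
22. n0.lim = -7  [D.pre - 28]
23. n0.cnt = 28  [S.lab + 16]
24. n0.key = 7  [S.lab - 5]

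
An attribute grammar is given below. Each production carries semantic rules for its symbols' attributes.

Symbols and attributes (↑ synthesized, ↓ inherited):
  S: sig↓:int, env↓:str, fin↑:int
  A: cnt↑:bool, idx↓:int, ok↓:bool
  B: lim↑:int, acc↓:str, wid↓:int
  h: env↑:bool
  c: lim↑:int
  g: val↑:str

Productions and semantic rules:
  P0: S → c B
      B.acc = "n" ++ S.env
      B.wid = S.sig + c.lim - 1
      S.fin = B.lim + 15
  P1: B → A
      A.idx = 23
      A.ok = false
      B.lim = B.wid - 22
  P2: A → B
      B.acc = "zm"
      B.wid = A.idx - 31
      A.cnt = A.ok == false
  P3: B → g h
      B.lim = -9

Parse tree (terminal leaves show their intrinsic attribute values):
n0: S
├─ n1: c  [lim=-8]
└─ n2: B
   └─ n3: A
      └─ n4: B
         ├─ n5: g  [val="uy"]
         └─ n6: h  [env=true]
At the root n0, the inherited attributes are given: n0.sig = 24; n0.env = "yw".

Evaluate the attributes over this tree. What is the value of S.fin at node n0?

1. n0.sig = 24  [given at root]
2. n0.env = "yw"  [given at root]
3. n1.lim = -8  [terminal]
4. n2.acc = "nyw"  ["n" ++ S.env]
5. n2.wid = 15  [S.sig + c.lim - 1]
6. n3.idx = 23  [23]
7. n3.ok = false  [false]
8. n4.acc = "zm"  ["zm"]
9. n4.wid = -8  [A.idx - 31]
10. n5.val = "uy"  [terminal]
11. n6.env = true  [terminal]
12. n4.lim = -9  [-9]
13. n3.cnt = true  [A.ok == false]
14. n2.lim = -7  [B.wid - 22]
15. n0.fin = 8  [B.lim + 15]

8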